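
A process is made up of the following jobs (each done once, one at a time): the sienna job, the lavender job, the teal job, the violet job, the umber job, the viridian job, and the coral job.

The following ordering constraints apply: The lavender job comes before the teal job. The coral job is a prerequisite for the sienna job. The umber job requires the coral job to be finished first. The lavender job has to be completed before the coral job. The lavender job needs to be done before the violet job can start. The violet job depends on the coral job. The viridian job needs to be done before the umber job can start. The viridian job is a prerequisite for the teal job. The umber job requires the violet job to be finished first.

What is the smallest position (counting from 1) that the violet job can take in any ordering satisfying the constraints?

3

Working backwards through the constraints from the violet job, its full set of required predecessors is the lavender job, the coral job — 2 of them.
With 2 mandatory predecessors, the earliest the violet job can sit is position 2+1 = 3, and placing just those 2 first achieves it.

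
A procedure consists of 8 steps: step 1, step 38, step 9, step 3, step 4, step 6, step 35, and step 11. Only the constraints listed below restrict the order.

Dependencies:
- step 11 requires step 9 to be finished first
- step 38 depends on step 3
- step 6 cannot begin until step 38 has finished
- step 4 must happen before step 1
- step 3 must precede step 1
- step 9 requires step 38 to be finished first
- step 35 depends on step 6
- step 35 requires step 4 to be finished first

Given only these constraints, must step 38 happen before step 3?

The constraints actually force step 3 before step 38 (via step 3 → step 38), not the other way around.
So step 38 does not have to come before step 3 — it cannot.

No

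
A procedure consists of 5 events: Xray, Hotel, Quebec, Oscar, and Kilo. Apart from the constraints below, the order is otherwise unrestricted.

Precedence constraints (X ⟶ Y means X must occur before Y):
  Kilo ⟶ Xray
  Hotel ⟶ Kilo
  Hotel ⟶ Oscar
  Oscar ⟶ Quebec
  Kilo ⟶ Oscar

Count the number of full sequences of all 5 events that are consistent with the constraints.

Hotel is the only event with nothing required before it, so every ordering starts there.
Systematically extending each partial ordering one event at a time and counting, there are 3 complete orderings.

3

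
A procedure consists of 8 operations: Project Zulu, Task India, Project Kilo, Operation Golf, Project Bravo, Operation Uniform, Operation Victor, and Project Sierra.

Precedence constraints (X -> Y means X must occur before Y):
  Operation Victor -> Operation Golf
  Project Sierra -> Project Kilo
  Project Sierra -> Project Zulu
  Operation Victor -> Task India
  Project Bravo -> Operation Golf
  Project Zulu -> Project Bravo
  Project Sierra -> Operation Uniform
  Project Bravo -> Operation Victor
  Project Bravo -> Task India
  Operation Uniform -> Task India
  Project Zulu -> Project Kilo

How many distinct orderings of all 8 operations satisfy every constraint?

52

Only Project Sierra has no prerequisites, so it must go first.
Systematically extending each partial ordering one operation at a time and counting, there are 52 complete orderings.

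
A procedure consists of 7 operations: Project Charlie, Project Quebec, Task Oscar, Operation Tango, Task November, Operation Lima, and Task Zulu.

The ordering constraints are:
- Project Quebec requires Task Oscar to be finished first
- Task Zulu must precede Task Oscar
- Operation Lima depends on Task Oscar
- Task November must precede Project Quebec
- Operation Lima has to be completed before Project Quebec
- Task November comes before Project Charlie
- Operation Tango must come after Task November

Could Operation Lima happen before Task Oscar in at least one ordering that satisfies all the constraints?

No

The constraints give a chain Task Oscar → Operation Lima, which forces Task Oscar before Operation Lima.
Hence Operation Lima can never be scheduled before Task Oscar.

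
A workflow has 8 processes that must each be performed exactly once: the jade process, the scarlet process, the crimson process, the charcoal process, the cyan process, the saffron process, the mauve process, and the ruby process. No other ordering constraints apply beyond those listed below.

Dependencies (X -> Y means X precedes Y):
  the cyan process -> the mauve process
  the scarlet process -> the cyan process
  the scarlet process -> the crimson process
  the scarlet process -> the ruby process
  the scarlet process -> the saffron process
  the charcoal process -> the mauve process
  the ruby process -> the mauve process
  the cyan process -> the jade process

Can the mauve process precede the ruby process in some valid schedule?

The constraints give a chain the ruby process → the mauve process, which forces the ruby process before the mauve process.
So no valid ordering can have the mauve process before the ruby process.

No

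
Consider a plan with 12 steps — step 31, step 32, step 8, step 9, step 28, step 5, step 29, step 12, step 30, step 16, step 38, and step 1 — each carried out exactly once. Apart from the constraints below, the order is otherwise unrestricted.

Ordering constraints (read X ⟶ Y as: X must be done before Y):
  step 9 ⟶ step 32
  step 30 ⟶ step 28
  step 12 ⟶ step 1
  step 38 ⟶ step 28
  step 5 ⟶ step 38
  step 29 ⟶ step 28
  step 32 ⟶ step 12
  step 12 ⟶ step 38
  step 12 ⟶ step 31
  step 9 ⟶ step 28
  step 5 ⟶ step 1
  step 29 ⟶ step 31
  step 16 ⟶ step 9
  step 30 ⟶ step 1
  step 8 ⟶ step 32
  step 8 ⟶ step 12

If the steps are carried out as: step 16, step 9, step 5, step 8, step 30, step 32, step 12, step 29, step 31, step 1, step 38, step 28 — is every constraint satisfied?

Going through the constraints one by one, each required predecessor appears earlier in the sequence than its dependent — e.g. step 9 (position 2) is before step 28 (position 12), as required.

Yes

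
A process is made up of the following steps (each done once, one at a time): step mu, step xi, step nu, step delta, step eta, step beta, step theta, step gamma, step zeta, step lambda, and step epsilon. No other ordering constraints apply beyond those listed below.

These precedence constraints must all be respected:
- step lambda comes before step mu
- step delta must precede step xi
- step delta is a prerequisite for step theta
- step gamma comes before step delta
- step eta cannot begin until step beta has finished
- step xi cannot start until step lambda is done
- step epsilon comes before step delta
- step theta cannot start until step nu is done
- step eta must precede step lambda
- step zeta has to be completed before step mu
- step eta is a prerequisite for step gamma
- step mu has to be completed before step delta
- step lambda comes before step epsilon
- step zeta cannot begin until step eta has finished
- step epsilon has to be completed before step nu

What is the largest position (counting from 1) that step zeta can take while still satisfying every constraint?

The steps that are forced after step zeta, directly or by a chain of constraints, are step mu, step xi, step delta, step theta. That's 4 steps.
So at least 4 steps follow step zeta, putting step zeta no later than position 7. That position is achievable by scheduling everything else first.

7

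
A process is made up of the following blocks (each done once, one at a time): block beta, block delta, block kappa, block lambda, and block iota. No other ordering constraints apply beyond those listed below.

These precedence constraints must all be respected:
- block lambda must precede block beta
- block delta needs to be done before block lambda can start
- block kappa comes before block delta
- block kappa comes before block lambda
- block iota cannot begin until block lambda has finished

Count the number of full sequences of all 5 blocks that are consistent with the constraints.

Only block kappa has no prerequisites, so it must go first.
Systematically extending each partial ordering one block at a time and counting, there are 2 complete orderings.

2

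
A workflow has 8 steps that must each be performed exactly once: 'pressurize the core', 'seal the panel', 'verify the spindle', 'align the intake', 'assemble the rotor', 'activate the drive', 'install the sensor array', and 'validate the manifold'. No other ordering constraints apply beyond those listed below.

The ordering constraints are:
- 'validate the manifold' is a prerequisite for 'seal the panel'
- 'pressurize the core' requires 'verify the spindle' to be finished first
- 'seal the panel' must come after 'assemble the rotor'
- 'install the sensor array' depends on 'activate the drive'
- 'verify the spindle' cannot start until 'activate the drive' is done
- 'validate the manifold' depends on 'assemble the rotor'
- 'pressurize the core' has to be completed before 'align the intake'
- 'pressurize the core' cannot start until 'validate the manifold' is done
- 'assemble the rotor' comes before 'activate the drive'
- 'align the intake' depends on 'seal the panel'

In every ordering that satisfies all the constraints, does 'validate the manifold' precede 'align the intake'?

Yes

Following the dependencies: 'validate the manifold' → 'pressurize the core' → 'align the intake'.
That forces 'validate the manifold' before 'align the intake' in every valid schedule.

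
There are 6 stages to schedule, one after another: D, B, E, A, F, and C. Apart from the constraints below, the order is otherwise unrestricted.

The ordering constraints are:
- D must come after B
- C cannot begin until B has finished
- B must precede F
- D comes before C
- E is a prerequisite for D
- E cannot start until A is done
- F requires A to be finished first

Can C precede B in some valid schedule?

No

The constraints give a chain B → C, which forces B before C.
So no valid ordering can have C before B.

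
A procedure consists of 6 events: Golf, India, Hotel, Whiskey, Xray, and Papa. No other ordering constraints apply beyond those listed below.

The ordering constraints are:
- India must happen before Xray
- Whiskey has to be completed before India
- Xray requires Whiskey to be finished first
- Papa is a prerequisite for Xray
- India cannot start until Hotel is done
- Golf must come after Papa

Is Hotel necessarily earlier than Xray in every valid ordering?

There is a constraint chain Hotel → India → Xray.
So Hotel must precede Xray in any valid ordering.

Yes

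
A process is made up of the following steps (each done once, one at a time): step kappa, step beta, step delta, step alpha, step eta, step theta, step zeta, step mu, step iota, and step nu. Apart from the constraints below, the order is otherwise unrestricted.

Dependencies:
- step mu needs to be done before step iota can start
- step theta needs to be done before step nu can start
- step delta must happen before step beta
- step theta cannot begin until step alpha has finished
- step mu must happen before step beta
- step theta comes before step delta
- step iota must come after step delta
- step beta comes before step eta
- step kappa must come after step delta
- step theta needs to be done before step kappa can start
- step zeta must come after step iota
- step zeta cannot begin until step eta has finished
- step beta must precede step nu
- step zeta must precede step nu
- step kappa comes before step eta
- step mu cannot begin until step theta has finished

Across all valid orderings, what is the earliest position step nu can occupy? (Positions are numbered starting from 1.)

10

Every step that must precede step nu has to come before it. Tracing all chains that end at step nu, those steps are: step kappa, step beta, step delta, step alpha, step eta, step theta, step zeta, step mu, step iota — 9 in total.
So at minimum 9 steps come before step nu, putting step nu no earlier than position 10. That position is achievable by scheduling exactly those predecessors first.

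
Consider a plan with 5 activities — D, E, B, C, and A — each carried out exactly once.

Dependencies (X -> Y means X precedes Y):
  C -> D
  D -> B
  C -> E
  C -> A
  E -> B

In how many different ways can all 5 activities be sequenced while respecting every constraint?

C is the only activity with nothing required before it, so every ordering starts there.
Counting all ways to extend the partial order to a total order gives 8.

8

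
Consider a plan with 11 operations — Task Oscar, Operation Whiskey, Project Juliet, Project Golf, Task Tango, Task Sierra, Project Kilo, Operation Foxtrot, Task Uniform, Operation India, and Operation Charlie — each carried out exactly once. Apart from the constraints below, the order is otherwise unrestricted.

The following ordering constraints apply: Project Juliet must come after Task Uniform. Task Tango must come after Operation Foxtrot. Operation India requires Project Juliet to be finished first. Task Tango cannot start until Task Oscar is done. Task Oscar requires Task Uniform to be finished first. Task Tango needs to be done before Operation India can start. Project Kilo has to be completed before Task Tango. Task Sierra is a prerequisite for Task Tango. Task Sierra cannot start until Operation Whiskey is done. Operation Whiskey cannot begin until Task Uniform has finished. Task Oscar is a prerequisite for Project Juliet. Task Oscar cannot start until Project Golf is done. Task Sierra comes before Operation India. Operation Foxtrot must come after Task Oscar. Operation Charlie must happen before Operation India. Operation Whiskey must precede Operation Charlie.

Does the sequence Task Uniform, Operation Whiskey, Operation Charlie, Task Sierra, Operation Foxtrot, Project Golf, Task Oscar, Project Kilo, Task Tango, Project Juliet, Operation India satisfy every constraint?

The sequence places Operation Foxtrot ahead of Task Oscar.
Since Task Oscar is required before Operation Foxtrot, the ordering is invalid.

No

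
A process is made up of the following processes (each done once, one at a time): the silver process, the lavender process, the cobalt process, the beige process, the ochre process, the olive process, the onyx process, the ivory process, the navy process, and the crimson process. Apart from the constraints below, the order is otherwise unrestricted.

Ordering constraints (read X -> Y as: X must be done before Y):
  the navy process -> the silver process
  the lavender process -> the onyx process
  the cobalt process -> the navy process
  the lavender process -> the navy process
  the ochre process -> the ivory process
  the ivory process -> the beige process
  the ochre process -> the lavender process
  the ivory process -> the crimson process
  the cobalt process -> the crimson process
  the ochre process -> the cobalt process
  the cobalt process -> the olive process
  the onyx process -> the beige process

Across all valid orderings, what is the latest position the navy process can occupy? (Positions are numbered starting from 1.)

The only process forced after the navy process (directly or by a chain) is the silver process.
So at least 1 process follows the navy process, putting the navy process no later than position 9. That position is achievable by scheduling everything else first.

9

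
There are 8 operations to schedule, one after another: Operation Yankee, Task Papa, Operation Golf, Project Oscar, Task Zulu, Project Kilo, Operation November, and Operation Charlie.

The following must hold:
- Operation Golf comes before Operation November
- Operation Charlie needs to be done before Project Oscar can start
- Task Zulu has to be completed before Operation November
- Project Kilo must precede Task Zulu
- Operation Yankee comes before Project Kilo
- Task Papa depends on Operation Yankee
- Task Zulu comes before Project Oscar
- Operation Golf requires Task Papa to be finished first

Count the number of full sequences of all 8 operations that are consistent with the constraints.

97

The operations with no prerequisites are Operation Yankee, Operation Charlie; any of them can be placed first.
Systematically extending each partial ordering one operation at a time and counting, there are 97 complete orderings.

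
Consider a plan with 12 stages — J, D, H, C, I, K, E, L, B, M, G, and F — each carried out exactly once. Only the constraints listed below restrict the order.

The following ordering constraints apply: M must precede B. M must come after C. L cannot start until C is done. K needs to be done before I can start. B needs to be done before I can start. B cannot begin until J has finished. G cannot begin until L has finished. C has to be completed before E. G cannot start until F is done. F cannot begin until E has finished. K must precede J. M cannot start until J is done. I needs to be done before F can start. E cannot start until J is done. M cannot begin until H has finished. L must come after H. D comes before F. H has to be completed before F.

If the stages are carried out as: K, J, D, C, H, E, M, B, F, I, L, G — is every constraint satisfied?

The sequence places F ahead of I.
That contradicts the constraint that I must precede F.

No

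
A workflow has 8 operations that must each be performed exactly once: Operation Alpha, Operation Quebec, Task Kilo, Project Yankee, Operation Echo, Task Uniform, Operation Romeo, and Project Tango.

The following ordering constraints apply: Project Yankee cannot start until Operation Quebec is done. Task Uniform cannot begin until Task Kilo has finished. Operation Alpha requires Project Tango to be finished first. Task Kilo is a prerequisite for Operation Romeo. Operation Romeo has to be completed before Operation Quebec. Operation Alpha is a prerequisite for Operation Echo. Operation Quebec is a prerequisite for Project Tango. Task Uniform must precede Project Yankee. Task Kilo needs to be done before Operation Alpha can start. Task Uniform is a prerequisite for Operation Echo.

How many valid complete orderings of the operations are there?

Task Kilo is the only operation with nothing required before it, so every ordering starts there.
Enumerating by repeatedly choosing an available operation (one whose prerequisites are all placed) gives 17 distinct complete orderings.

17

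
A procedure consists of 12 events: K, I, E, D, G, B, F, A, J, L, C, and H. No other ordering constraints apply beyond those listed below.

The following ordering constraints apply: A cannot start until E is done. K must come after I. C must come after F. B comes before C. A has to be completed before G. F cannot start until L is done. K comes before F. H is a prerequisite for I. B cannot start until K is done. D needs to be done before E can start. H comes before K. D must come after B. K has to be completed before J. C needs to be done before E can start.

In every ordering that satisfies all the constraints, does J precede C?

J and C are not related by any chain of constraints.
So J can come before C or after — it is not forced.

No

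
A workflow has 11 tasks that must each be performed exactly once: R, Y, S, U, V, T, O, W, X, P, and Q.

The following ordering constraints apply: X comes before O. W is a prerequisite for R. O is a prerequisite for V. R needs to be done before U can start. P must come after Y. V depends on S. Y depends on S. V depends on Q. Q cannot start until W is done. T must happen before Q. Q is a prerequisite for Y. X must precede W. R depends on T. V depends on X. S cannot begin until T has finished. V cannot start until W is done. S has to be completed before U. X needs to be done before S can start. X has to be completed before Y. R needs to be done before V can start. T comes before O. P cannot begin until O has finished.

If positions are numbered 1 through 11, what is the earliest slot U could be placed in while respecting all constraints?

6

Working backwards through the constraints from U, its full set of required predecessors is R, S, T, W, X — 5 of them.
With 5 mandatory predecessors, the earliest U can sit is position 5+1 = 6, and placing just those 5 first achieves it.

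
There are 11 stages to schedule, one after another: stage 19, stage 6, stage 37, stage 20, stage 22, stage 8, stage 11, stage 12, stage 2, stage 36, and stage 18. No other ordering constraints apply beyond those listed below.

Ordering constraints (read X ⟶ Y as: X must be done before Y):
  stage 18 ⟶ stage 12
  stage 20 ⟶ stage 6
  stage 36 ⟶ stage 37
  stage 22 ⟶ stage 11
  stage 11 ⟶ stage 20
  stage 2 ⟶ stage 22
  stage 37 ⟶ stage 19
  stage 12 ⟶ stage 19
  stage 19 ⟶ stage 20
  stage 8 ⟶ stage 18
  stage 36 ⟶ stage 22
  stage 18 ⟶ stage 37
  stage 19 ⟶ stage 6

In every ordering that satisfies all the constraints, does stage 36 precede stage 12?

No chain of constraints connects stage 36 to stage 12 in either direction.
So stage 36 can come before stage 12 or after — it is not forced.

No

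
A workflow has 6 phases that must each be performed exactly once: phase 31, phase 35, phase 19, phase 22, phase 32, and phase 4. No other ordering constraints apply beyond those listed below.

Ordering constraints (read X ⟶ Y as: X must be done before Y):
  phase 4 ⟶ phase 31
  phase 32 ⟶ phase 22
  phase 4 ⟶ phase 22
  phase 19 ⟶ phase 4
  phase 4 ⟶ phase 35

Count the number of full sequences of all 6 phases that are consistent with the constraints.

24

2 phases have no prerequisites (phase 19, phase 32), so any of them could come first.
Counting all ways to extend the partial order to a total order gives 24.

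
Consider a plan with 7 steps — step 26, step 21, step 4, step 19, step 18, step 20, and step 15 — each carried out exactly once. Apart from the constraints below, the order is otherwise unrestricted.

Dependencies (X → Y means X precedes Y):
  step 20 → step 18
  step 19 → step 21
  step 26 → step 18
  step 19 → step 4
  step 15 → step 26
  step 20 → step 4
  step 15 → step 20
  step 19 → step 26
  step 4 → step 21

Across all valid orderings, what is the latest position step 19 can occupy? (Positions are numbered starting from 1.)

Following every chain forward from step 19, the steps that must come later are step 26, step 21, step 4, step 18 — 4 of them.
With 4 mandatory successors out of 7 steps total, the latest slot for step 19 is 7−4 = 3, and it's reachable by doing all non-successors before step 19.

3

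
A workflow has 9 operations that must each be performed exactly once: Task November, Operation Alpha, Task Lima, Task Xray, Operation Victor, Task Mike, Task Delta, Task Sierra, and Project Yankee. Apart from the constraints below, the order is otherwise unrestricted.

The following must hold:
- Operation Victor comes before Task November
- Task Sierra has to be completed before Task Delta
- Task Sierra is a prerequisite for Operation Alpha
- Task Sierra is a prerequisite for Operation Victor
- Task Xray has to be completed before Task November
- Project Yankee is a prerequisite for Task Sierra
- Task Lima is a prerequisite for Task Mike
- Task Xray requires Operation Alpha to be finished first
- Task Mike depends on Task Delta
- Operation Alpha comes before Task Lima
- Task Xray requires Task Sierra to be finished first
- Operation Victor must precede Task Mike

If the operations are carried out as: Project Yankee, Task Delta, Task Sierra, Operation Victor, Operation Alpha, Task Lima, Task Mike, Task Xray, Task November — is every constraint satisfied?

No

In the proposed order, Task Delta appears before Task Sierra.
Since Task Sierra is required before Task Delta, the ordering is invalid.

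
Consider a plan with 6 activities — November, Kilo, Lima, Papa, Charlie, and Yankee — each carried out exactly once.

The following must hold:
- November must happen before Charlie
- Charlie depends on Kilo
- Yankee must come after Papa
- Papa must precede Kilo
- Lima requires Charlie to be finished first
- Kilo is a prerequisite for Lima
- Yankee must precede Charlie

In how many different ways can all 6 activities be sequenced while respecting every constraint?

The activities with no prerequisites are November, Papa; any of them can be placed first.
Enumerating by repeatedly choosing an available activity (one whose prerequisites are all placed) gives 8 distinct complete orderings.

8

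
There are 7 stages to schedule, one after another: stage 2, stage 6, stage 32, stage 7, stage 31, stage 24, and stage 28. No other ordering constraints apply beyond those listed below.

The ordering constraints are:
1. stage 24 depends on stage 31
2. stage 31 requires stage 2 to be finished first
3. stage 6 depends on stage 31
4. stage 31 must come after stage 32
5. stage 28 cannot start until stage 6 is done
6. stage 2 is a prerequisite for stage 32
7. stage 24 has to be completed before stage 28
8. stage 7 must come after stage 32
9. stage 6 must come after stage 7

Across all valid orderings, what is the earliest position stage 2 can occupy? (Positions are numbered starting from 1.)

1

No constraint forces any other stage before stage 2, so it can be placed first.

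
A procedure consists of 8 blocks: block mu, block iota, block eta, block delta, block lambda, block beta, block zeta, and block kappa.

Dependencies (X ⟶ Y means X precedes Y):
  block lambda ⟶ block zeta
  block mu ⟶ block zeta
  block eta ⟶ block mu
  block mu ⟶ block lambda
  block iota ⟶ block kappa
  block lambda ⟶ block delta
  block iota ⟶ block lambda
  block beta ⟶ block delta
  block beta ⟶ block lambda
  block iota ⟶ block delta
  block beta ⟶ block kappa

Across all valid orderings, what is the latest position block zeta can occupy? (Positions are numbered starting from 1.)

No constraint forces any block after block zeta, so it can be placed last, in position 8.

8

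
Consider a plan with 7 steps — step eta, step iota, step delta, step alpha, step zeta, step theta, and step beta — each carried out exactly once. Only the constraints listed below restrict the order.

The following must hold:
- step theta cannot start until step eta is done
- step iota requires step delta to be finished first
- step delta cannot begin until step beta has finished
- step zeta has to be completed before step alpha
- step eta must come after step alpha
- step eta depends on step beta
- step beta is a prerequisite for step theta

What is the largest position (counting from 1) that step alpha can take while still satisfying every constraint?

Following every chain forward from step alpha, the steps that must come later are step eta, step theta — 2 of them.
With 2 mandatory successors out of 7 steps total, the latest slot for step alpha is 7−2 = 5, and it's reachable by doing all non-successors before step alpha.

5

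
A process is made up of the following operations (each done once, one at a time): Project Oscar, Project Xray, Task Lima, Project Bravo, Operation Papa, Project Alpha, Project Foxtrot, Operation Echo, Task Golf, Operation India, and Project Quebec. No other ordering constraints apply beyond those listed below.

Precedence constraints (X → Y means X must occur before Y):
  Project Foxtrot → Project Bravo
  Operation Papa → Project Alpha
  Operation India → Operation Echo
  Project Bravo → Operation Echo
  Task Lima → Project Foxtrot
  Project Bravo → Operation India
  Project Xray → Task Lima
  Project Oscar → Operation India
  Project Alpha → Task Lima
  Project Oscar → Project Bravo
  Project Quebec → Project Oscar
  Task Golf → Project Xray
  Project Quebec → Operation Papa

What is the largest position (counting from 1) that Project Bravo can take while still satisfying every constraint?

9

Following every chain forward from Project Bravo, the operations that must come later are Operation Echo, Operation India — 2 of them.
So at least 2 operations follow Project Bravo, putting Project Bravo no later than position 9. That position is achievable by scheduling everything else first.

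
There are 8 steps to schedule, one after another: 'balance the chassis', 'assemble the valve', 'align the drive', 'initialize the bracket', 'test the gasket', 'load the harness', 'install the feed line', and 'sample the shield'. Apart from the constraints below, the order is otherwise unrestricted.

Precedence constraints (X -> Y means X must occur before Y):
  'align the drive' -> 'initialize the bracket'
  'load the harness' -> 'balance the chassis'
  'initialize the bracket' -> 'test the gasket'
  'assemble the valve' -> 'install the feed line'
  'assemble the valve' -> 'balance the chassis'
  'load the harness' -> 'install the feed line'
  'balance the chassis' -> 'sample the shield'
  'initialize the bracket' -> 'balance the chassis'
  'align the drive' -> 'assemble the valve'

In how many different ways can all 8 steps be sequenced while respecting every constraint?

2 steps have no prerequisites ('align the drive', 'load the harness'), so any of them could come first.
Systematically extending each partial ordering one step at a time and counting, there are 126 complete orderings.

126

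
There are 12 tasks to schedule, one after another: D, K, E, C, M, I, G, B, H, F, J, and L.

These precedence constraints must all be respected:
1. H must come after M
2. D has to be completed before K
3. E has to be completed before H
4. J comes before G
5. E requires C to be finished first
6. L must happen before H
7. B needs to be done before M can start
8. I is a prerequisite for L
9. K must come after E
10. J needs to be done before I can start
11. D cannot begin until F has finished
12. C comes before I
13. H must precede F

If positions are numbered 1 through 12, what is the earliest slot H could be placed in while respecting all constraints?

Every task that must precede H has to come before it. Tracing all chains that end at H, those tasks are: E, C, M, I, B, J, L — 7 in total.
With 7 mandatory predecessors, the earliest H can sit is position 7+1 = 8, and placing just those 7 first achieves it.

8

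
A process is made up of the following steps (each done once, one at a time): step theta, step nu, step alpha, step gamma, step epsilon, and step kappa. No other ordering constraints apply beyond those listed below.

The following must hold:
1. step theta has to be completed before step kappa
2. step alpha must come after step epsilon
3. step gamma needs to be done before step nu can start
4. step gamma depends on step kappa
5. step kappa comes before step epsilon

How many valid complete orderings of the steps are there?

Step theta is the only step with nothing required before it, so every ordering starts there.
Counting all ways to extend the partial order to a total order gives 6.

6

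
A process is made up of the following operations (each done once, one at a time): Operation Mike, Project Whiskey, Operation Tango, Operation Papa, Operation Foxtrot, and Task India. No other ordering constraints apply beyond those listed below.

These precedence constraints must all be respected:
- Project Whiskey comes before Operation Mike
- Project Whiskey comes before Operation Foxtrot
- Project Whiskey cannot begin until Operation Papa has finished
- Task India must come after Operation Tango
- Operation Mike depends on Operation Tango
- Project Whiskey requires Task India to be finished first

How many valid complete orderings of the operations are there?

6

The operations with no prerequisites are Operation Tango, Operation Papa; any of them can be placed first.
Enumerating by repeatedly choosing an available operation (one whose prerequisites are all placed) gives 6 distinct complete orderings.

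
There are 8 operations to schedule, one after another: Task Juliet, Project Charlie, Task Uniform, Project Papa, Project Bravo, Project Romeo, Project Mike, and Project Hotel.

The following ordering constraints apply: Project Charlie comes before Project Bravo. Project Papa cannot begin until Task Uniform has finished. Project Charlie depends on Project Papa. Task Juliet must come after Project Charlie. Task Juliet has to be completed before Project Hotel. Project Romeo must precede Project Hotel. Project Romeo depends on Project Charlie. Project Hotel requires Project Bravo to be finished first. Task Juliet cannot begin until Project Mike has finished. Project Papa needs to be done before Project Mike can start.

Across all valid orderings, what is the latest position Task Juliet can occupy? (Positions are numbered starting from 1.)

7

The only operation forced after Task Juliet (directly or by a chain) is Project Hotel.
So at least 1 operation follows Task Juliet, putting Task Juliet no later than position 7. That position is achievable by scheduling everything else first.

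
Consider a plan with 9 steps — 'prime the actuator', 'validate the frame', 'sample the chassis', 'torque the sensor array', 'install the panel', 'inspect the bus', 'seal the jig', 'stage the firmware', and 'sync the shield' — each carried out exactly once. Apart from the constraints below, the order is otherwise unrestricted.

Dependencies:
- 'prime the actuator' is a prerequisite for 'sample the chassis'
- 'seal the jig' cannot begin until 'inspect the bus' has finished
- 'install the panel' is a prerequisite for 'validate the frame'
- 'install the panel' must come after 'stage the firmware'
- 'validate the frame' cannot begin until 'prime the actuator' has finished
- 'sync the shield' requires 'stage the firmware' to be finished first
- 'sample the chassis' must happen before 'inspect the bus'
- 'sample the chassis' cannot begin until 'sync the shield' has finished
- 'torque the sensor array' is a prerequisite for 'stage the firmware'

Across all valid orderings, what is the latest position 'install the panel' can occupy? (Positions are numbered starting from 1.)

8

Following the constraints forward from 'install the panel', its only required successor is 'validate the frame'.
With 1 mandatory successor out of 9 steps total, the latest slot for 'install the panel' is 9−1 = 8, and it's reachable by doing all non-successors before 'install the panel'.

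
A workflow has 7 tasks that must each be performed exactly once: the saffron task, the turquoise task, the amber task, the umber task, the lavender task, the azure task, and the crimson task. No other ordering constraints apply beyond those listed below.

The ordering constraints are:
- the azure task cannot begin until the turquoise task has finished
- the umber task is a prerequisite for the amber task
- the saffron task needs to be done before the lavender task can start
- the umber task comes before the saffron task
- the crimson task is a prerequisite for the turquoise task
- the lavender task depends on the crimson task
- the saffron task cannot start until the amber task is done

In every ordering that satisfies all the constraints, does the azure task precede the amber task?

No

Nothing in the constraints links the azure task and the amber task; they are unordered relative to each other.
So the azure task can come before the amber task or after — it is not forced.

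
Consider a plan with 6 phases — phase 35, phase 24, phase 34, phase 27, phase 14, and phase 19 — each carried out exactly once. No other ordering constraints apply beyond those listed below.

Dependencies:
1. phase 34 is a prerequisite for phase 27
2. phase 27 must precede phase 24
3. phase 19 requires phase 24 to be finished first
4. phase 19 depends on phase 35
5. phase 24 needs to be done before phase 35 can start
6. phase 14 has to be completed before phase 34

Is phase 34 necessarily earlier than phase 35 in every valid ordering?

Yes

Chaining the stated constraints: phase 34 → phase 27 → phase 24 → phase 35.
Hence phase 34 necessarily comes before phase 35.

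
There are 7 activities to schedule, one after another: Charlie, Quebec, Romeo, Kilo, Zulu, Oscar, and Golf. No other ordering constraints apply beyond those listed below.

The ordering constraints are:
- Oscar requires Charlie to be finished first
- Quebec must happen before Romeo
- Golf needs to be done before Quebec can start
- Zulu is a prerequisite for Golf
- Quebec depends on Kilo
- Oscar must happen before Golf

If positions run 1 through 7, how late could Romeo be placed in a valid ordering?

No constraint forces any activity after Romeo, so it can be placed last, in position 7.

7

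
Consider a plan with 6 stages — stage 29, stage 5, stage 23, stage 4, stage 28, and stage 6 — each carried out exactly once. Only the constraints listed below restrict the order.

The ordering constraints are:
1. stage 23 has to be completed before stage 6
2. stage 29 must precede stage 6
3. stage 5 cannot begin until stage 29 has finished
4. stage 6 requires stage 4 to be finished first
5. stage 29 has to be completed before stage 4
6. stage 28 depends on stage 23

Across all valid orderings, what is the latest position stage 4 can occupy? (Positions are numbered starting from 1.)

5

The only stage forced after stage 4 (directly or by a chain) is stage 6.
So at least 1 stage follows stage 4, putting stage 4 no later than position 5. That position is achievable by scheduling everything else first.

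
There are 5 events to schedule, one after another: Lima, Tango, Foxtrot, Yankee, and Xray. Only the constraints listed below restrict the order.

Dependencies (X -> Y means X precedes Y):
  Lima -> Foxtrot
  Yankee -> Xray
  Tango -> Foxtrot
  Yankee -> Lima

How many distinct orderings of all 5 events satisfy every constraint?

11

2 events have no prerequisites (Tango, Yankee), so any of them could come first.
Systematically extending each partial ordering one event at a time and counting, there are 11 complete orderings.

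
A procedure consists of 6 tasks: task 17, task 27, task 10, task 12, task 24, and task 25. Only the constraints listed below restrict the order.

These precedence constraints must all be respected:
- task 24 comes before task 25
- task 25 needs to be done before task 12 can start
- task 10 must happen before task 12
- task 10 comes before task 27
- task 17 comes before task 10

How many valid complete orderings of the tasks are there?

16

The tasks with no prerequisites are task 17, task 24; any of them can be placed first.
Counting all ways to extend the partial order to a total order gives 16.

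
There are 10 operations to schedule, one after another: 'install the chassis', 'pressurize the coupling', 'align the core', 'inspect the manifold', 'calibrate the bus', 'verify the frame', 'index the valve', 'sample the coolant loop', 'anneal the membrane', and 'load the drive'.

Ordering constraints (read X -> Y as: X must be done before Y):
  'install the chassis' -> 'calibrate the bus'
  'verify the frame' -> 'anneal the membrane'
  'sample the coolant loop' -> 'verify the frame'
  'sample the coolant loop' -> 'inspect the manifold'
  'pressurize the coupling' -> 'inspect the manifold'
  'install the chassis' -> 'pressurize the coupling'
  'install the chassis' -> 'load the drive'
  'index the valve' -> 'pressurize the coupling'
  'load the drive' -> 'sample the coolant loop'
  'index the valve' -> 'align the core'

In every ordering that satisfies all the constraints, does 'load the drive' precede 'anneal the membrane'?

Tracing the constraints gives a chain: 'load the drive' → 'sample the coolant loop' → 'verify the frame' → 'anneal the membrane'.
So 'load the drive' must precede 'anneal the membrane' in any valid ordering.

Yes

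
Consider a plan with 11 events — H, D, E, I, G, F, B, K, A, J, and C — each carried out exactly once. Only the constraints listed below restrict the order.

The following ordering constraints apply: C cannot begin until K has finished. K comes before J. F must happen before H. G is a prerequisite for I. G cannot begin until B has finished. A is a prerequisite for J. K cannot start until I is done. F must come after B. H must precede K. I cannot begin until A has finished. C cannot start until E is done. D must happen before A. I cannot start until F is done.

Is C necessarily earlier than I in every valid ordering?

No

In fact the dependencies run the other way: I → K → C.
So C never precedes I.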